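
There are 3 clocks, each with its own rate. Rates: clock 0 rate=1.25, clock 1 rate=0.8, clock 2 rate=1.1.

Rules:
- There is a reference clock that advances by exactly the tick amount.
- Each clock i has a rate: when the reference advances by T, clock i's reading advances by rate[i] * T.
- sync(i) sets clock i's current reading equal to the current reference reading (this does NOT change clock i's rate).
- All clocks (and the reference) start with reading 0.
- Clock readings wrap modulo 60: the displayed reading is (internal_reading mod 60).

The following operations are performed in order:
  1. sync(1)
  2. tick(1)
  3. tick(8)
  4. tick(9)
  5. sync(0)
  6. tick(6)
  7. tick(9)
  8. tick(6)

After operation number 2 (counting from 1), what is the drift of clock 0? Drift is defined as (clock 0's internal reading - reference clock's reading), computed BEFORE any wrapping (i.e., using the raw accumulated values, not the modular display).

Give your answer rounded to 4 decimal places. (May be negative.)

After op 1 sync(1): ref=0.0000 raw=[0.0000 0.0000 0.0000]
After op 2 tick(1): ref=1.0000 raw=[1.2500 0.8000 1.1000]
Drift of clock 0 after op 2: 1.2500 - 1.0000 = 0.2500

Answer: 0.2500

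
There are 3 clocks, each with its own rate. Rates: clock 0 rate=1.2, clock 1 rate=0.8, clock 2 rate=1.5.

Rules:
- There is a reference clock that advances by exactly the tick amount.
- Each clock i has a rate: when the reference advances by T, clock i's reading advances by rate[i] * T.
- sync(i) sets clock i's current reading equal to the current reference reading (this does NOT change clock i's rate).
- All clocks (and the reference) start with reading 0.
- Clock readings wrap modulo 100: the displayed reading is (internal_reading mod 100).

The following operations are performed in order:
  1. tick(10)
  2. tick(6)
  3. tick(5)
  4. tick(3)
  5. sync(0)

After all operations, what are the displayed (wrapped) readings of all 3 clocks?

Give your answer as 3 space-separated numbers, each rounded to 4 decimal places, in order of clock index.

After op 1 tick(10): ref=10.0000 raw=[12.0000 8.0000 15.0000]
After op 2 tick(6): ref=16.0000 raw=[19.2000 12.8000 24.0000]
After op 3 tick(5): ref=21.0000 raw=[25.2000 16.8000 31.5000]
After op 4 tick(3): ref=24.0000 raw=[28.8000 19.2000 36.0000]
After op 5 sync(0): ref=24.0000 raw=[24.0000 19.2000 36.0000]
Wrap final raw readings (mod 100): 24.0000 mod 100 = 24.0000; 19.2000 mod 100 = 19.2000; 36.0000 mod 100 = 36.0000

Answer: 24.0000 19.2000 36.0000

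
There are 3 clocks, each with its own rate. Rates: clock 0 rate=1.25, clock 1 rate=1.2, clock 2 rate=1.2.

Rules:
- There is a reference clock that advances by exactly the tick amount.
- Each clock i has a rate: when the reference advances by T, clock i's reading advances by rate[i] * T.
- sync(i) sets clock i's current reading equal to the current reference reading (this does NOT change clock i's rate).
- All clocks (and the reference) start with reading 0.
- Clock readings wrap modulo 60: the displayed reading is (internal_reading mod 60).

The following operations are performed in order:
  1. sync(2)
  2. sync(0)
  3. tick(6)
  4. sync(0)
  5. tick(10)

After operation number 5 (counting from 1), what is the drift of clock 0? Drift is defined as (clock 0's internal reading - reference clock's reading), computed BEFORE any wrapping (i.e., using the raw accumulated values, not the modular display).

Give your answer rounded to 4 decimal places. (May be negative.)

Answer: 2.5000

Derivation:
After op 1 sync(2): ref=0.0000 raw=[0.0000 0.0000 0.0000]
After op 2 sync(0): ref=0.0000 raw=[0.0000 0.0000 0.0000]
After op 3 tick(6): ref=6.0000 raw=[7.5000 7.2000 7.2000]
After op 4 sync(0): ref=6.0000 raw=[6.0000 7.2000 7.2000]
After op 5 tick(10): ref=16.0000 raw=[18.5000 19.2000 19.2000]
Drift of clock 0 after op 5: 18.5000 - 16.0000 = 2.5000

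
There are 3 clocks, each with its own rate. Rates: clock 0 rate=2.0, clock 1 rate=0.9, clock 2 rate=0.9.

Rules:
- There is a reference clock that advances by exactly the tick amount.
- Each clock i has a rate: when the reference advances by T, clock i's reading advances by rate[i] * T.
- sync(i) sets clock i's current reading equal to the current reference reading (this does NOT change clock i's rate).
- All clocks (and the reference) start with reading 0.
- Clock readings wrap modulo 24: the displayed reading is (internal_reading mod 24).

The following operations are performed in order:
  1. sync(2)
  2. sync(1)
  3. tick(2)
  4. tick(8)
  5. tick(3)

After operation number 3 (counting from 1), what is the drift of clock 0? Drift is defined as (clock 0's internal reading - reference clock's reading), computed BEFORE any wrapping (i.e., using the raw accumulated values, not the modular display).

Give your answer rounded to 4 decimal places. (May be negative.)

Answer: 2.0000

Derivation:
After op 1 sync(2): ref=0.0000 raw=[0.0000 0.0000 0.0000]
After op 2 sync(1): ref=0.0000 raw=[0.0000 0.0000 0.0000]
After op 3 tick(2): ref=2.0000 raw=[4.0000 1.8000 1.8000]
Drift of clock 0 after op 3: 4.0000 - 2.0000 = 2.0000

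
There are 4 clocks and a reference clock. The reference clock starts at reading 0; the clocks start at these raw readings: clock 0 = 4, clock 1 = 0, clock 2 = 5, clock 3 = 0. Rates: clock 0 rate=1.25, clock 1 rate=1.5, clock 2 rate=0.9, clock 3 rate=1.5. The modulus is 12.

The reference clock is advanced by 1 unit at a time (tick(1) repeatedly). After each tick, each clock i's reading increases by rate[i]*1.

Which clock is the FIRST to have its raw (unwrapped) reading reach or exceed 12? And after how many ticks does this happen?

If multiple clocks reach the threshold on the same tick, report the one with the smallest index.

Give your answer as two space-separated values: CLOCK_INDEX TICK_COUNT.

Answer: 0 7

Derivation:
clock 0: start=4, rate=1.25, needs 12-4 = 8; ticks = ceil(8/1.25) = ceil(6.4000) = 7; reading at tick 7 = 4 + 1.25*7 = 12.7500
clock 1: start=0, rate=1.5, needs 12-0 = 12; ticks = ceil(12/1.5) = ceil(8.0000) = 8; reading at tick 8 = 0 + 1.5*8 = 12.0000
clock 2: start=5, rate=0.9, needs 12-5 = 7; ticks = ceil(7/0.9) = ceil(7.7778) = 8; reading at tick 8 = 5 + 0.9*8 = 12.2000
clock 3: start=0, rate=1.5, needs 12-0 = 12; ticks = ceil(12/1.5) = ceil(8.0000) = 8; reading at tick 8 = 0 + 1.5*8 = 12.0000
Minimum tick count = 7; winners = [0]; smallest index = 0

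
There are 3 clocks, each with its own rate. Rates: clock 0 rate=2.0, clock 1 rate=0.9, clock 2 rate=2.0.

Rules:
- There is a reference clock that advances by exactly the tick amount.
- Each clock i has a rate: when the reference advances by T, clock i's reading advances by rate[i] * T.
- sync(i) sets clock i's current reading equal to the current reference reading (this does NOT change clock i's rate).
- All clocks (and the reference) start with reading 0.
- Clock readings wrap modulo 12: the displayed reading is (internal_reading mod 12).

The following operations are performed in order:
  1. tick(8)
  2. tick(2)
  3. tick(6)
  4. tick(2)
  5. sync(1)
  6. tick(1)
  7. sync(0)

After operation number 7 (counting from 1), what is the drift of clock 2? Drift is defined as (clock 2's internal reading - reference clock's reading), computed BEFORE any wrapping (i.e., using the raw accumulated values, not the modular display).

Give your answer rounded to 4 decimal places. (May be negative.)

Answer: 19.0000

Derivation:
After op 1 tick(8): ref=8.0000 raw=[16.0000 7.2000 16.0000]
After op 2 tick(2): ref=10.0000 raw=[20.0000 9.0000 20.0000]
After op 3 tick(6): ref=16.0000 raw=[32.0000 14.4000 32.0000]
After op 4 tick(2): ref=18.0000 raw=[36.0000 16.2000 36.0000]
After op 5 sync(1): ref=18.0000 raw=[36.0000 18.0000 36.0000]
After op 6 tick(1): ref=19.0000 raw=[38.0000 18.9000 38.0000]
After op 7 sync(0): ref=19.0000 raw=[19.0000 18.9000 38.0000]
Drift of clock 2 after op 7: 38.0000 - 19.0000 = 19.0000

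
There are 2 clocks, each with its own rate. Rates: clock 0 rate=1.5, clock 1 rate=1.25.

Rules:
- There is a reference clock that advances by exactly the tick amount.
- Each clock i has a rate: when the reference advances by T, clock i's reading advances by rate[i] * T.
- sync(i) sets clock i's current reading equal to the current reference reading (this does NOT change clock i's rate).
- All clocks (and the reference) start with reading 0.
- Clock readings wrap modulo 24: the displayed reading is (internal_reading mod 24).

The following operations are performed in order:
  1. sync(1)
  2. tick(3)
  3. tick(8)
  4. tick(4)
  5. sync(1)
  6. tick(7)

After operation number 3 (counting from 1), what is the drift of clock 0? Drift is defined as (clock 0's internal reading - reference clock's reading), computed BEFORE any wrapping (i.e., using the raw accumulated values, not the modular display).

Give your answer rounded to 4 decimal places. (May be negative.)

After op 1 sync(1): ref=0.0000 raw=[0.0000 0.0000]
After op 2 tick(3): ref=3.0000 raw=[4.5000 3.7500]
After op 3 tick(8): ref=11.0000 raw=[16.5000 13.7500]
Drift of clock 0 after op 3: 16.5000 - 11.0000 = 5.5000

Answer: 5.5000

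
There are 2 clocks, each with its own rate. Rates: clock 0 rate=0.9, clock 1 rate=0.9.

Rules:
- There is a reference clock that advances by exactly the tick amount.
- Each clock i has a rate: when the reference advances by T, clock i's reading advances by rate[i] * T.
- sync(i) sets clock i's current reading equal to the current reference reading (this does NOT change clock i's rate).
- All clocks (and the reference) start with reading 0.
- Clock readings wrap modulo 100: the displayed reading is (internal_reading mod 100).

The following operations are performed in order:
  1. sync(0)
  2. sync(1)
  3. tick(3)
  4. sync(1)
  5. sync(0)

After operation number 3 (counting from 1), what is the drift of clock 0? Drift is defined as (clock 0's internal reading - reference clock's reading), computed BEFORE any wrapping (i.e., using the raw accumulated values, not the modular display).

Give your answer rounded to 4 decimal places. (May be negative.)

After op 1 sync(0): ref=0.0000 raw=[0.0000 0.0000]
After op 2 sync(1): ref=0.0000 raw=[0.0000 0.0000]
After op 3 tick(3): ref=3.0000 raw=[2.7000 2.7000]
Drift of clock 0 after op 3: 2.7000 - 3.0000 = -0.3000

Answer: -0.3000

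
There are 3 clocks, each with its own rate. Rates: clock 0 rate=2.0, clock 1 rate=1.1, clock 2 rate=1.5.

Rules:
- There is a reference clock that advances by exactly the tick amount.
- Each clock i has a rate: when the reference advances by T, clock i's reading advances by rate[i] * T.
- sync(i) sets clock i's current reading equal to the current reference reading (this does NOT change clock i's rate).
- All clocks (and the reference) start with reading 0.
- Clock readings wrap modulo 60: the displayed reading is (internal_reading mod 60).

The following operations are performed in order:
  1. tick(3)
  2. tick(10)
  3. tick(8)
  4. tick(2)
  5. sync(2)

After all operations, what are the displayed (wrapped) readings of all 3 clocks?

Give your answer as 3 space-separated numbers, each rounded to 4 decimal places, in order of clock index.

After op 1 tick(3): ref=3.0000 raw=[6.0000 3.3000 4.5000]
After op 2 tick(10): ref=13.0000 raw=[26.0000 14.3000 19.5000]
After op 3 tick(8): ref=21.0000 raw=[42.0000 23.1000 31.5000]
After op 4 tick(2): ref=23.0000 raw=[46.0000 25.3000 34.5000]
After op 5 sync(2): ref=23.0000 raw=[46.0000 25.3000 23.0000]
Wrap final raw readings (mod 60): 46.0000 mod 60 = 46.0000; 25.3000 mod 60 = 25.3000; 23.0000 mod 60 = 23.0000

Answer: 46.0000 25.3000 23.0000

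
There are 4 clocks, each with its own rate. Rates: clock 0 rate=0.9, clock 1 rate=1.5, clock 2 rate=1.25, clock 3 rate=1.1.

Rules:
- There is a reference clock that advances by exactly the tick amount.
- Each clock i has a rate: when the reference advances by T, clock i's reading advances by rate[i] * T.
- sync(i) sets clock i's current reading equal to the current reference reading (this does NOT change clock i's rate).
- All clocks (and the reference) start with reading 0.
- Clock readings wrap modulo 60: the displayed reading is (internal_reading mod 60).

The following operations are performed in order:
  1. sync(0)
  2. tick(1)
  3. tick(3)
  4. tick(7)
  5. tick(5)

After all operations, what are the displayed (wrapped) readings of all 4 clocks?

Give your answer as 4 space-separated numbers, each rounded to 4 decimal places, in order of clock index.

Answer: 14.4000 24.0000 20.0000 17.6000

Derivation:
After op 1 sync(0): ref=0.0000 raw=[0.0000 0.0000 0.0000 0.0000]
After op 2 tick(1): ref=1.0000 raw=[0.9000 1.5000 1.2500 1.1000]
After op 3 tick(3): ref=4.0000 raw=[3.6000 6.0000 5.0000 4.4000]
After op 4 tick(7): ref=11.0000 raw=[9.9000 16.5000 13.7500 12.1000]
After op 5 tick(5): ref=16.0000 raw=[14.4000 24.0000 20.0000 17.6000]
Wrap final raw readings (mod 60): 14.4000 mod 60 = 14.4000; 24.0000 mod 60 = 24.0000; 20.0000 mod 60 = 20.0000; 17.6000 mod 60 = 17.6000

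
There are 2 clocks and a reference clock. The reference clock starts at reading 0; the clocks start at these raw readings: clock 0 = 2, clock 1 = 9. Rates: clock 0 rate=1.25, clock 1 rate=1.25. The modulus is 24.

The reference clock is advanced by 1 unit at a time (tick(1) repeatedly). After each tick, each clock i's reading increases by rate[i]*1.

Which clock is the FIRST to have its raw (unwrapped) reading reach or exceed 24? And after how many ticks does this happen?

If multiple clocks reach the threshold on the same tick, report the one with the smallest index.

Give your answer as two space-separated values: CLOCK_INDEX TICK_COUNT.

clock 0: start=2, rate=1.25, needs 24-2 = 22; ticks = ceil(22/1.25) = ceil(17.6000) = 18; reading at tick 18 = 2 + 1.25*18 = 24.5000
clock 1: start=9, rate=1.25, needs 24-9 = 15; ticks = ceil(15/1.25) = ceil(12.0000) = 12; reading at tick 12 = 9 + 1.25*12 = 24.0000
Minimum tick count = 12; winners = [1]; smallest index = 1

Answer: 1 12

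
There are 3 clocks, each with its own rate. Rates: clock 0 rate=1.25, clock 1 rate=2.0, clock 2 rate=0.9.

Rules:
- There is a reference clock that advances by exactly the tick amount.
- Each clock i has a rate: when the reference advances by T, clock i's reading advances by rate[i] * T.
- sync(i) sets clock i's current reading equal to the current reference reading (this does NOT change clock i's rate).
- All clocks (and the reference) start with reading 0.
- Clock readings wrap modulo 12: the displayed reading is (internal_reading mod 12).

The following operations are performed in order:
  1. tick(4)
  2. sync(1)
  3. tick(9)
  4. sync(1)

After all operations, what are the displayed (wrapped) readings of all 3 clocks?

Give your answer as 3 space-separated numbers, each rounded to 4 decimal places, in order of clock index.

Answer: 4.2500 1.0000 11.7000

Derivation:
After op 1 tick(4): ref=4.0000 raw=[5.0000 8.0000 3.6000]
After op 2 sync(1): ref=4.0000 raw=[5.0000 4.0000 3.6000]
After op 3 tick(9): ref=13.0000 raw=[16.2500 22.0000 11.7000]
After op 4 sync(1): ref=13.0000 raw=[16.2500 13.0000 11.7000]
Wrap final raw readings (mod 12): 16.2500 mod 12 = 4.2500; 13.0000 mod 12 = 1.0000; 11.7000 mod 12 = 11.7000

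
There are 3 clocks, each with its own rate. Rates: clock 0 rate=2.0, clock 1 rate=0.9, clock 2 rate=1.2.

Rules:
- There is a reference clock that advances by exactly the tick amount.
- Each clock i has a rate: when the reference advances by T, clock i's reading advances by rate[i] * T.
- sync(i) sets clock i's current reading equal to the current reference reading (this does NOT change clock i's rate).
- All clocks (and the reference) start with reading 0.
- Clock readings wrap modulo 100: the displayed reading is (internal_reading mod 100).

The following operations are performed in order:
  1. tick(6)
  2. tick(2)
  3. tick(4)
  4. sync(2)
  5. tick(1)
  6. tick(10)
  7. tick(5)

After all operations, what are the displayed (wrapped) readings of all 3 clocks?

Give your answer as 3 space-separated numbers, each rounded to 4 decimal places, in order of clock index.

After op 1 tick(6): ref=6.0000 raw=[12.0000 5.4000 7.2000]
After op 2 tick(2): ref=8.0000 raw=[16.0000 7.2000 9.6000]
After op 3 tick(4): ref=12.0000 raw=[24.0000 10.8000 14.4000]
After op 4 sync(2): ref=12.0000 raw=[24.0000 10.8000 12.0000]
After op 5 tick(1): ref=13.0000 raw=[26.0000 11.7000 13.2000]
After op 6 tick(10): ref=23.0000 raw=[46.0000 20.7000 25.2000]
After op 7 tick(5): ref=28.0000 raw=[56.0000 25.2000 31.2000]
Wrap final raw readings (mod 100): 56.0000 mod 100 = 56.0000; 25.2000 mod 100 = 25.2000; 31.2000 mod 100 = 31.2000

Answer: 56.0000 25.2000 31.2000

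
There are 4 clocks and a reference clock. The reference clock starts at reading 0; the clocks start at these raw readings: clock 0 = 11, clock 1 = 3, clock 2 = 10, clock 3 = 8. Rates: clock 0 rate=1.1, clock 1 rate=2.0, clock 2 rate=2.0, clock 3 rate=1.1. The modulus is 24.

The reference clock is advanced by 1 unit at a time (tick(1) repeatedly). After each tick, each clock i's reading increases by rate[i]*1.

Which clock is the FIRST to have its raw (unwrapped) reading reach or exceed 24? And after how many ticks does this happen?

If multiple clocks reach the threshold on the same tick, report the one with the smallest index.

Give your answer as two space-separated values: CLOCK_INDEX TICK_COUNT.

Answer: 2 7

Derivation:
clock 0: start=11, rate=1.1, needs 24-11 = 13; ticks = ceil(13/1.1) = ceil(11.8182) = 12; reading at tick 12 = 11 + 1.1*12 = 24.2000
clock 1: start=3, rate=2.0, needs 24-3 = 21; ticks = ceil(21/2.0) = ceil(10.5000) = 11; reading at tick 11 = 3 + 2.0*11 = 25.0000
clock 2: start=10, rate=2.0, needs 24-10 = 14; ticks = ceil(14/2.0) = ceil(7.0000) = 7; reading at tick 7 = 10 + 2.0*7 = 24.0000
clock 3: start=8, rate=1.1, needs 24-8 = 16; ticks = ceil(16/1.1) = ceil(14.5455) = 15; reading at tick 15 = 8 + 1.1*15 = 24.5000
Minimum tick count = 7; winners = [2]; smallest index = 2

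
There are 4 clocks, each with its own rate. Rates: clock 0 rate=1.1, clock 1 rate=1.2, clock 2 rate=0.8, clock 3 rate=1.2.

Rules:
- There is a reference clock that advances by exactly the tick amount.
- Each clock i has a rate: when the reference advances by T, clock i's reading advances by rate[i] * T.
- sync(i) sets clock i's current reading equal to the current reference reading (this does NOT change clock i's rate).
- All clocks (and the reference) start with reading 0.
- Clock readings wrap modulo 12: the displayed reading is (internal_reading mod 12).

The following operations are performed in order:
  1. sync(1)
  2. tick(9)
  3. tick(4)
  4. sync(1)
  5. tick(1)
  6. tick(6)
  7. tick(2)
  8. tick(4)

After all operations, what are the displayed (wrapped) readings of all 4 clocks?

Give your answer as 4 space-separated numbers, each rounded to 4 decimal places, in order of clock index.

After op 1 sync(1): ref=0.0000 raw=[0.0000 0.0000 0.0000 0.0000]
After op 2 tick(9): ref=9.0000 raw=[9.9000 10.8000 7.2000 10.8000]
After op 3 tick(4): ref=13.0000 raw=[14.3000 15.6000 10.4000 15.6000]
After op 4 sync(1): ref=13.0000 raw=[14.3000 13.0000 10.4000 15.6000]
After op 5 tick(1): ref=14.0000 raw=[15.4000 14.2000 11.2000 16.8000]
After op 6 tick(6): ref=20.0000 raw=[22.0000 21.4000 16.0000 24.0000]
After op 7 tick(2): ref=22.0000 raw=[24.2000 23.8000 17.6000 26.4000]
After op 8 tick(4): ref=26.0000 raw=[28.6000 28.6000 20.8000 31.2000]
Wrap final raw readings (mod 12): 28.6000 mod 12 = 4.6000; 28.6000 mod 12 = 4.6000; 20.8000 mod 12 = 8.8000; 31.2000 mod 12 = 7.2000

Answer: 4.6000 4.6000 8.8000 7.2000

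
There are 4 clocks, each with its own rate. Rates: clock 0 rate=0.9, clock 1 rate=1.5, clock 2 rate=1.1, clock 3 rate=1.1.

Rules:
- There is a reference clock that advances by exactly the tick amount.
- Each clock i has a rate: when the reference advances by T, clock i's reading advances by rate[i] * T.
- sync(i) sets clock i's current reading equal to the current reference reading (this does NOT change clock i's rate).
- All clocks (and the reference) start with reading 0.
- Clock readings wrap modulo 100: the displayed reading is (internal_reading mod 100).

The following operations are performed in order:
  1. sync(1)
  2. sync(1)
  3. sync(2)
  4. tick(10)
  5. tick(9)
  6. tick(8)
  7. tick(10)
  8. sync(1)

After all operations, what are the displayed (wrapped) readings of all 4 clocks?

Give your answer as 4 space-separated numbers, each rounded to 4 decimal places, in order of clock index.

After op 1 sync(1): ref=0.0000 raw=[0.0000 0.0000 0.0000 0.0000]
After op 2 sync(1): ref=0.0000 raw=[0.0000 0.0000 0.0000 0.0000]
After op 3 sync(2): ref=0.0000 raw=[0.0000 0.0000 0.0000 0.0000]
After op 4 tick(10): ref=10.0000 raw=[9.0000 15.0000 11.0000 11.0000]
After op 5 tick(9): ref=19.0000 raw=[17.1000 28.5000 20.9000 20.9000]
After op 6 tick(8): ref=27.0000 raw=[24.3000 40.5000 29.7000 29.7000]
After op 7 tick(10): ref=37.0000 raw=[33.3000 55.5000 40.7000 40.7000]
After op 8 sync(1): ref=37.0000 raw=[33.3000 37.0000 40.7000 40.7000]
Wrap final raw readings (mod 100): 33.3000 mod 100 = 33.3000; 37.0000 mod 100 = 37.0000; 40.7000 mod 100 = 40.7000; 40.7000 mod 100 = 40.7000

Answer: 33.3000 37.0000 40.7000 40.7000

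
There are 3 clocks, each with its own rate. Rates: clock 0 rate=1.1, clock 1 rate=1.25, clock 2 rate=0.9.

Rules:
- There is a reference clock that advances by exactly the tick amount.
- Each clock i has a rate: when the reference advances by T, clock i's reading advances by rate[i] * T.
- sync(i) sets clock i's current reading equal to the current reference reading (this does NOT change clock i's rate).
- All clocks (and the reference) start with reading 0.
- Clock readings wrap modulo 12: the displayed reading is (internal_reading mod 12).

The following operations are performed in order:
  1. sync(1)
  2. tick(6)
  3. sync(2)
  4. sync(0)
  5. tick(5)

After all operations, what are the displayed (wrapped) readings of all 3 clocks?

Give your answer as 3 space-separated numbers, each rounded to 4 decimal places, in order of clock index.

After op 1 sync(1): ref=0.0000 raw=[0.0000 0.0000 0.0000]
After op 2 tick(6): ref=6.0000 raw=[6.6000 7.5000 5.4000]
After op 3 sync(2): ref=6.0000 raw=[6.6000 7.5000 6.0000]
After op 4 sync(0): ref=6.0000 raw=[6.0000 7.5000 6.0000]
After op 5 tick(5): ref=11.0000 raw=[11.5000 13.7500 10.5000]
Wrap final raw readings (mod 12): 11.5000 mod 12 = 11.5000; 13.7500 mod 12 = 1.7500; 10.5000 mod 12 = 10.5000

Answer: 11.5000 1.7500 10.5000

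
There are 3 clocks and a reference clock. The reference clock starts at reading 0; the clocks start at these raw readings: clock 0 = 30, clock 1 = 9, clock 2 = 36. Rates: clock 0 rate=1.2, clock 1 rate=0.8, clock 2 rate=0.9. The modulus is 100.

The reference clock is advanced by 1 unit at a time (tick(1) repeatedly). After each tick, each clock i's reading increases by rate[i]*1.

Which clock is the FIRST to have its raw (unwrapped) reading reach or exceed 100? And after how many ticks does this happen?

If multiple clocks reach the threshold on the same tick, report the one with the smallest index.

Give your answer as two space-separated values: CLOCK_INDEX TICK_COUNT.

Answer: 0 59

Derivation:
clock 0: start=30, rate=1.2, needs 100-30 = 70; ticks = ceil(70/1.2) = ceil(58.3333) = 59; reading at tick 59 = 30 + 1.2*59 = 100.8000
clock 1: start=9, rate=0.8, needs 100-9 = 91; ticks = ceil(91/0.8) = ceil(113.7500) = 114; reading at tick 114 = 9 + 0.8*114 = 100.2000
clock 2: start=36, rate=0.9, needs 100-36 = 64; ticks = ceil(64/0.9) = ceil(71.1111) = 72; reading at tick 72 = 36 + 0.9*72 = 100.8000
Minimum tick count = 59; winners = [0]; smallest index = 0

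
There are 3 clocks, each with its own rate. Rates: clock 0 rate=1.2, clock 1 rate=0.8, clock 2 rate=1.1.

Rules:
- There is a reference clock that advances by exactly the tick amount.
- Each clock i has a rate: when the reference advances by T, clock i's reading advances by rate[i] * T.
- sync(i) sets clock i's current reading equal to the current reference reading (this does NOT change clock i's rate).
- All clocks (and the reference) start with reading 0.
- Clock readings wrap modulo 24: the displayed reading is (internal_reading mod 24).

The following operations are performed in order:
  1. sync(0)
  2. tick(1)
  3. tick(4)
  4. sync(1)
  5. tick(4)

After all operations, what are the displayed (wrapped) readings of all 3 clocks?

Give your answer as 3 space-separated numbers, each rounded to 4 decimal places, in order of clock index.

Answer: 10.8000 8.2000 9.9000

Derivation:
After op 1 sync(0): ref=0.0000 raw=[0.0000 0.0000 0.0000]
After op 2 tick(1): ref=1.0000 raw=[1.2000 0.8000 1.1000]
After op 3 tick(4): ref=5.0000 raw=[6.0000 4.0000 5.5000]
After op 4 sync(1): ref=5.0000 raw=[6.0000 5.0000 5.5000]
After op 5 tick(4): ref=9.0000 raw=[10.8000 8.2000 9.9000]
Wrap final raw readings (mod 24): 10.8000 mod 24 = 10.8000; 8.2000 mod 24 = 8.2000; 9.9000 mod 24 = 9.9000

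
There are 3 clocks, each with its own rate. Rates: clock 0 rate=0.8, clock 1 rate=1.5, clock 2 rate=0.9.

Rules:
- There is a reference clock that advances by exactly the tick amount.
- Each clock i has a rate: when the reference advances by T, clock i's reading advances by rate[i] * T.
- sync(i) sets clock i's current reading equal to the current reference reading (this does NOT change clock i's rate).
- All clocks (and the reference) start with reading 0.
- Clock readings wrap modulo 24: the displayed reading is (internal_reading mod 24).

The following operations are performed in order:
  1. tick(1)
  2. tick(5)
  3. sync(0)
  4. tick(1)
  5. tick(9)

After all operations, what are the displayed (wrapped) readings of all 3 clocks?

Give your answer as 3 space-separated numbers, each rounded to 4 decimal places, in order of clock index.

Answer: 14.0000 0.0000 14.4000

Derivation:
After op 1 tick(1): ref=1.0000 raw=[0.8000 1.5000 0.9000]
After op 2 tick(5): ref=6.0000 raw=[4.8000 9.0000 5.4000]
After op 3 sync(0): ref=6.0000 raw=[6.0000 9.0000 5.4000]
After op 4 tick(1): ref=7.0000 raw=[6.8000 10.5000 6.3000]
After op 5 tick(9): ref=16.0000 raw=[14.0000 24.0000 14.4000]
Wrap final raw readings (mod 24): 14.0000 mod 24 = 14.0000; 24.0000 mod 24 = 0.0000; 14.4000 mod 24 = 14.4000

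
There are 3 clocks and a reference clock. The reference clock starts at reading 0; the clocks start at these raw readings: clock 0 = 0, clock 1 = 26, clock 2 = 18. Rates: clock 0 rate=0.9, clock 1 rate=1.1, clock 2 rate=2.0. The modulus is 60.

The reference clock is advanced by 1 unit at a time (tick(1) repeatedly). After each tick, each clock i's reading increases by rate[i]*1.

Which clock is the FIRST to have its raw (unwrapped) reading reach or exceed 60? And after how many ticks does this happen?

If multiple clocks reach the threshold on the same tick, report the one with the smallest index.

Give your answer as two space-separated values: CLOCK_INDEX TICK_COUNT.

Answer: 2 21

Derivation:
clock 0: start=0, rate=0.9, needs 60-0 = 60; ticks = ceil(60/0.9) = ceil(66.6667) = 67; reading at tick 67 = 0 + 0.9*67 = 60.3000
clock 1: start=26, rate=1.1, needs 60-26 = 34; ticks = ceil(34/1.1) = ceil(30.9091) = 31; reading at tick 31 = 26 + 1.1*31 = 60.1000
clock 2: start=18, rate=2.0, needs 60-18 = 42; ticks = ceil(42/2.0) = ceil(21.0000) = 21; reading at tick 21 = 18 + 2.0*21 = 60.0000
Minimum tick count = 21; winners = [2]; smallest index = 2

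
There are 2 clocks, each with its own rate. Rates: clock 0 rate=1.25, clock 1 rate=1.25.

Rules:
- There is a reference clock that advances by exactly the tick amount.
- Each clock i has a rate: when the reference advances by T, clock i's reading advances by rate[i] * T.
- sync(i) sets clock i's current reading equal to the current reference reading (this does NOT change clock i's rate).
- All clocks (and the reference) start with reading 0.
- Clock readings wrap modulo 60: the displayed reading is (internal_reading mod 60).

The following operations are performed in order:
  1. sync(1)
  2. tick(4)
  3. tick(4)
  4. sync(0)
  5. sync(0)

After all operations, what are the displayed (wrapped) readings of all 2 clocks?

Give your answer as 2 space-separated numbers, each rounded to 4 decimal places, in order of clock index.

Answer: 8.0000 10.0000

Derivation:
After op 1 sync(1): ref=0.0000 raw=[0.0000 0.0000]
After op 2 tick(4): ref=4.0000 raw=[5.0000 5.0000]
After op 3 tick(4): ref=8.0000 raw=[10.0000 10.0000]
After op 4 sync(0): ref=8.0000 raw=[8.0000 10.0000]
After op 5 sync(0): ref=8.0000 raw=[8.0000 10.0000]
Wrap final raw readings (mod 60): 8.0000 mod 60 = 8.0000; 10.0000 mod 60 = 10.0000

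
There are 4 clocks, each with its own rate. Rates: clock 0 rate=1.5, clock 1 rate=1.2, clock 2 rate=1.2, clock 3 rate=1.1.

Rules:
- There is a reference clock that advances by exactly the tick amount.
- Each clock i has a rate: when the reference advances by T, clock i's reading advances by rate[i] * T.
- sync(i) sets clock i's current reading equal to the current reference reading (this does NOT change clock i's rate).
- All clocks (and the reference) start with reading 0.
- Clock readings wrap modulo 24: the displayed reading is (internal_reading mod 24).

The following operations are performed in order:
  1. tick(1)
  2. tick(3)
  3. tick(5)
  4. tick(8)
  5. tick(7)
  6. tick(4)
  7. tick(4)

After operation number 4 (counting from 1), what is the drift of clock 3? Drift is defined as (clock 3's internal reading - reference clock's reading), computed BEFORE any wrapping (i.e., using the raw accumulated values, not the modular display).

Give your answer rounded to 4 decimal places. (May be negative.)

Answer: 1.7000

Derivation:
After op 1 tick(1): ref=1.0000 raw=[1.5000 1.2000 1.2000 1.1000]
After op 2 tick(3): ref=4.0000 raw=[6.0000 4.8000 4.8000 4.4000]
After op 3 tick(5): ref=9.0000 raw=[13.5000 10.8000 10.8000 9.9000]
After op 4 tick(8): ref=17.0000 raw=[25.5000 20.4000 20.4000 18.7000]
Drift of clock 3 after op 4: 18.7000 - 17.0000 = 1.7000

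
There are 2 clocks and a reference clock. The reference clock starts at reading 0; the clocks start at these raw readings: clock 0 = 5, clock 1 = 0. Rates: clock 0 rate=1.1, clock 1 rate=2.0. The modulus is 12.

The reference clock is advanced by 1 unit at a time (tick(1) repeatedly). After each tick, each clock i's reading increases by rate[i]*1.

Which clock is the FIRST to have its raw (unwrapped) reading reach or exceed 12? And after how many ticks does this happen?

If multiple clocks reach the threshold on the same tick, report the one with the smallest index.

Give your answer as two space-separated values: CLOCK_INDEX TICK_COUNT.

clock 0: start=5, rate=1.1, needs 12-5 = 7; ticks = ceil(7/1.1) = ceil(6.3636) = 7; reading at tick 7 = 5 + 1.1*7 = 12.7000
clock 1: start=0, rate=2.0, needs 12-0 = 12; ticks = ceil(12/2.0) = ceil(6.0000) = 6; reading at tick 6 = 0 + 2.0*6 = 12.0000
Minimum tick count = 6; winners = [1]; smallest index = 1

Answer: 1 6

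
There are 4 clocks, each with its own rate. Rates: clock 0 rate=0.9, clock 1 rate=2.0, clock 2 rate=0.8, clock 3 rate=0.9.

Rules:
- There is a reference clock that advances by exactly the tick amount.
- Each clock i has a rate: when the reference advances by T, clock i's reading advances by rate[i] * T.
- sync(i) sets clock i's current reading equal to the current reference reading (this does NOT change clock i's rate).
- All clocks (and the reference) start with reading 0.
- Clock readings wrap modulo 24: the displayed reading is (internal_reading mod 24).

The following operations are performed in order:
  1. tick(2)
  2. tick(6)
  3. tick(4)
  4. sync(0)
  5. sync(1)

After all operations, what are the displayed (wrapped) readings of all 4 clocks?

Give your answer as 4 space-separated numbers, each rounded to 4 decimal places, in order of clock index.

After op 1 tick(2): ref=2.0000 raw=[1.8000 4.0000 1.6000 1.8000]
After op 2 tick(6): ref=8.0000 raw=[7.2000 16.0000 6.4000 7.2000]
After op 3 tick(4): ref=12.0000 raw=[10.8000 24.0000 9.6000 10.8000]
After op 4 sync(0): ref=12.0000 raw=[12.0000 24.0000 9.6000 10.8000]
After op 5 sync(1): ref=12.0000 raw=[12.0000 12.0000 9.6000 10.8000]
Wrap final raw readings (mod 24): 12.0000 mod 24 = 12.0000; 12.0000 mod 24 = 12.0000; 9.6000 mod 24 = 9.6000; 10.8000 mod 24 = 10.8000

Answer: 12.0000 12.0000 9.6000 10.8000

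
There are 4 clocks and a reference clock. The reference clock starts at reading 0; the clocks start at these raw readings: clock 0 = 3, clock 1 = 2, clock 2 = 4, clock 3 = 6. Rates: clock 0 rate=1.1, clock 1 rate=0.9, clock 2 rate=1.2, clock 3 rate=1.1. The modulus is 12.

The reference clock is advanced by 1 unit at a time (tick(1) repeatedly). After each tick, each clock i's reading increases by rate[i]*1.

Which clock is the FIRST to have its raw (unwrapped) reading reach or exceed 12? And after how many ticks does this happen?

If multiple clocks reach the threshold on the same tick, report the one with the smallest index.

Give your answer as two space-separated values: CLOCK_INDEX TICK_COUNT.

clock 0: start=3, rate=1.1, needs 12-3 = 9; ticks = ceil(9/1.1) = ceil(8.1818) = 9; reading at tick 9 = 3 + 1.1*9 = 12.9000
clock 1: start=2, rate=0.9, needs 12-2 = 10; ticks = ceil(10/0.9) = ceil(11.1111) = 12; reading at tick 12 = 2 + 0.9*12 = 12.8000
clock 2: start=4, rate=1.2, needs 12-4 = 8; ticks = ceil(8/1.2) = ceil(6.6667) = 7; reading at tick 7 = 4 + 1.2*7 = 12.4000
clock 3: start=6, rate=1.1, needs 12-6 = 6; ticks = ceil(6/1.1) = ceil(5.4545) = 6; reading at tick 6 = 6 + 1.1*6 = 12.6000
Minimum tick count = 6; winners = [3]; smallest index = 3

Answer: 3 6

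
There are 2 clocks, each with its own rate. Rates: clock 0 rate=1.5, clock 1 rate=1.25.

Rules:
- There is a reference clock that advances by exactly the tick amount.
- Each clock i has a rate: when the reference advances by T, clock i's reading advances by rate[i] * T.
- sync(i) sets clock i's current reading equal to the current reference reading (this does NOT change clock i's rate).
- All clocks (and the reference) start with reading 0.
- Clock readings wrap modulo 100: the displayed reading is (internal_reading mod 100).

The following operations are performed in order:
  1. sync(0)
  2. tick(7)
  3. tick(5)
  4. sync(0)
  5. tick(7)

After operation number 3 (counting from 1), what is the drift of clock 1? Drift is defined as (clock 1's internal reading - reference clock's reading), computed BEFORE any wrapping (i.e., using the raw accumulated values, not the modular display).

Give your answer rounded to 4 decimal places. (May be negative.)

After op 1 sync(0): ref=0.0000 raw=[0.0000 0.0000]
After op 2 tick(7): ref=7.0000 raw=[10.5000 8.7500]
After op 3 tick(5): ref=12.0000 raw=[18.0000 15.0000]
Drift of clock 1 after op 3: 15.0000 - 12.0000 = 3.0000

Answer: 3.0000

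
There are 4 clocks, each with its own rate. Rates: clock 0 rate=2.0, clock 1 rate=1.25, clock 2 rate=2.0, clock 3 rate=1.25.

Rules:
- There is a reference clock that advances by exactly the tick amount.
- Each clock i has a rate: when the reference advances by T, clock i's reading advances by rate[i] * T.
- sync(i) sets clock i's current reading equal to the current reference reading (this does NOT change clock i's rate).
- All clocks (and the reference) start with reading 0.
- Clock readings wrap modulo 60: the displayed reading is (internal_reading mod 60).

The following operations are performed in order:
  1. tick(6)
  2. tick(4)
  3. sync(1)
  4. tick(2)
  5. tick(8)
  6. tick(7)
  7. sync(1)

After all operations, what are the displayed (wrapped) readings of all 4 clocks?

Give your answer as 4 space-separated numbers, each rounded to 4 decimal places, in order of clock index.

Answer: 54.0000 27.0000 54.0000 33.7500

Derivation:
After op 1 tick(6): ref=6.0000 raw=[12.0000 7.5000 12.0000 7.5000]
After op 2 tick(4): ref=10.0000 raw=[20.0000 12.5000 20.0000 12.5000]
After op 3 sync(1): ref=10.0000 raw=[20.0000 10.0000 20.0000 12.5000]
After op 4 tick(2): ref=12.0000 raw=[24.0000 12.5000 24.0000 15.0000]
After op 5 tick(8): ref=20.0000 raw=[40.0000 22.5000 40.0000 25.0000]
After op 6 tick(7): ref=27.0000 raw=[54.0000 31.2500 54.0000 33.7500]
After op 7 sync(1): ref=27.0000 raw=[54.0000 27.0000 54.0000 33.7500]
Wrap final raw readings (mod 60): 54.0000 mod 60 = 54.0000; 27.0000 mod 60 = 27.0000; 54.0000 mod 60 = 54.0000; 33.7500 mod 60 = 33.7500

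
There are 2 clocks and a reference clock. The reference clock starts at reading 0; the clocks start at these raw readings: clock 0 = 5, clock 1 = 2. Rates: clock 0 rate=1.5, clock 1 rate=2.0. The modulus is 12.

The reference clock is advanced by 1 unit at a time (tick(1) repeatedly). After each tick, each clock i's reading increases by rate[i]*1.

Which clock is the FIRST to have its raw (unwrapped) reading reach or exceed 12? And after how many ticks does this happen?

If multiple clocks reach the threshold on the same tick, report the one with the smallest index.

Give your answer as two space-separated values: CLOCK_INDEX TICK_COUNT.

clock 0: start=5, rate=1.5, needs 12-5 = 7; ticks = ceil(7/1.5) = ceil(4.6667) = 5; reading at tick 5 = 5 + 1.5*5 = 12.5000
clock 1: start=2, rate=2.0, needs 12-2 = 10; ticks = ceil(10/2.0) = ceil(5.0000) = 5; reading at tick 5 = 2 + 2.0*5 = 12.0000
Minimum tick count = 5; winners = [0, 1]; smallest index = 0

Answer: 0 5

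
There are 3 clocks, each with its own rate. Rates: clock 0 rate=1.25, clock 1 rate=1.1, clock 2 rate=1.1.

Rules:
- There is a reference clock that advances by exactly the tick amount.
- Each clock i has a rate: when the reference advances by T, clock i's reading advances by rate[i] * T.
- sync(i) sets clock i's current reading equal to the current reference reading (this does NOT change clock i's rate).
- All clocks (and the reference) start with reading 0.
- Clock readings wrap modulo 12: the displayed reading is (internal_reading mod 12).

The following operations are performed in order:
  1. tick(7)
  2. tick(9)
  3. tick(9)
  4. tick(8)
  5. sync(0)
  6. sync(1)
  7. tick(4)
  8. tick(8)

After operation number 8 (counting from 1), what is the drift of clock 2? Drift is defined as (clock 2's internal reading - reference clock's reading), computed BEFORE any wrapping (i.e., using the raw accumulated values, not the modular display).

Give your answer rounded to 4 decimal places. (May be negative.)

Answer: 4.5000

Derivation:
After op 1 tick(7): ref=7.0000 raw=[8.7500 7.7000 7.7000]
After op 2 tick(9): ref=16.0000 raw=[20.0000 17.6000 17.6000]
After op 3 tick(9): ref=25.0000 raw=[31.2500 27.5000 27.5000]
After op 4 tick(8): ref=33.0000 raw=[41.2500 36.3000 36.3000]
After op 5 sync(0): ref=33.0000 raw=[33.0000 36.3000 36.3000]
After op 6 sync(1): ref=33.0000 raw=[33.0000 33.0000 36.3000]
After op 7 tick(4): ref=37.0000 raw=[38.0000 37.4000 40.7000]
After op 8 tick(8): ref=45.0000 raw=[48.0000 46.2000 49.5000]
Drift of clock 2 after op 8: 49.5000 - 45.0000 = 4.5000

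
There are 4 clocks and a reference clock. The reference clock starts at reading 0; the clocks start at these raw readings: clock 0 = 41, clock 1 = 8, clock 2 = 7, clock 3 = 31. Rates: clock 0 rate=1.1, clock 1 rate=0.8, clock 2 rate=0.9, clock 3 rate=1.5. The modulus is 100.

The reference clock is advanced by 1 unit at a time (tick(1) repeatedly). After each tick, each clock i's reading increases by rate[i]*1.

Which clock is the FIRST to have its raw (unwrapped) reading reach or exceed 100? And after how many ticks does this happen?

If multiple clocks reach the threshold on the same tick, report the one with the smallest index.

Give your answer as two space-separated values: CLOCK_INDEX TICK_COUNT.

Answer: 3 46

Derivation:
clock 0: start=41, rate=1.1, needs 100-41 = 59; ticks = ceil(59/1.1) = ceil(53.6364) = 54; reading at tick 54 = 41 + 1.1*54 = 100.4000
clock 1: start=8, rate=0.8, needs 100-8 = 92; ticks = ceil(92/0.8) = ceil(115.0000) = 115; reading at tick 115 = 8 + 0.8*115 = 100.0000
clock 2: start=7, rate=0.9, needs 100-7 = 93; ticks = ceil(93/0.9) = ceil(103.3333) = 104; reading at tick 104 = 7 + 0.9*104 = 100.6000
clock 3: start=31, rate=1.5, needs 100-31 = 69; ticks = ceil(69/1.5) = ceil(46.0000) = 46; reading at tick 46 = 31 + 1.5*46 = 100.0000
Minimum tick count = 46; winners = [3]; smallest index = 3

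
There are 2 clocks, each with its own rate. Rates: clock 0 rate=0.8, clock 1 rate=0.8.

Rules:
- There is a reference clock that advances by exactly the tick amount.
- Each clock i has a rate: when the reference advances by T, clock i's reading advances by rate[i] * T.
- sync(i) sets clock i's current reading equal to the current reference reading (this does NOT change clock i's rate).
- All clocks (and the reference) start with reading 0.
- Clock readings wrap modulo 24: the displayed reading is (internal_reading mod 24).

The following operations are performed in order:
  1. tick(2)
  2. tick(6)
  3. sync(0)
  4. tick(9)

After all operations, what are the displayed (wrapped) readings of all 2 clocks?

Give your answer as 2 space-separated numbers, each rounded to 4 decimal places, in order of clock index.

After op 1 tick(2): ref=2.0000 raw=[1.6000 1.6000]
After op 2 tick(6): ref=8.0000 raw=[6.4000 6.4000]
After op 3 sync(0): ref=8.0000 raw=[8.0000 6.4000]
After op 4 tick(9): ref=17.0000 raw=[15.2000 13.6000]
Wrap final raw readings (mod 24): 15.2000 mod 24 = 15.2000; 13.6000 mod 24 = 13.6000

Answer: 15.2000 13.6000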